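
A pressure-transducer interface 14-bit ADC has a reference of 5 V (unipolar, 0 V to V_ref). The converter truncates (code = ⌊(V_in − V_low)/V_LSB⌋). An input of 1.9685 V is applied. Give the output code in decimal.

LSB = 5 V / 16384 = 305.18 µV.
(V_in − V_low)/LSB = (1.9685 − 0) / 0.000305176 = 6450.381.
⌊·⌋(6450.381) = 6450.

code 6450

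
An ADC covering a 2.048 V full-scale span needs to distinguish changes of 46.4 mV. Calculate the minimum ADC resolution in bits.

6 bits

Number of steps required ≥ 2.048 V / 46.4 mV = 44.14.
Need 2^N ≥ 44.14; 2^5 = 32, 2^6 = 64.
Minimum N = 6.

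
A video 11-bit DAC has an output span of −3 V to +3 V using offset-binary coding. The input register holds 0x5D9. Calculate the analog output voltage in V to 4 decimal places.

LSB = 6 V / 2^11 = 2.930 mV.
Code 0x5D9 = 1497 decimal.
V_out = (−3) + 1497 × 0.00292969 V = 1.38574 V.

1.3857 V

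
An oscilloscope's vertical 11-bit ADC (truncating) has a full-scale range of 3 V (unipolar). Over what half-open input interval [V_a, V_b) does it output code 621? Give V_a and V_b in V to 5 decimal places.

[0.90967 V, 0.91113 V)

LSB = 3/2^11 = 1.465 mV.
V_a = V_low + 621·LSB = 0.909668 V; V_b = V_low + 622·LSB = 0.911133 V.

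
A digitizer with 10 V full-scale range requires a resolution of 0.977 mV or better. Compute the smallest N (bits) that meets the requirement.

Number of steps required ≥ 10 V / 0.977 mV = 10235.41.
Need 2^N ≥ 10235.41; 2^13 = 8192, 2^14 = 16384.
Minimum N = 14.

14 bits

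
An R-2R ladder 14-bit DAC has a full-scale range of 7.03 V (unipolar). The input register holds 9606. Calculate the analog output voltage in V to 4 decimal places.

4.1217 V

LSB = 7.03 V / 2^14 = 429.08 µV.
V_out = 0 + 9606 × 0.000429077 V = 4.12172 V.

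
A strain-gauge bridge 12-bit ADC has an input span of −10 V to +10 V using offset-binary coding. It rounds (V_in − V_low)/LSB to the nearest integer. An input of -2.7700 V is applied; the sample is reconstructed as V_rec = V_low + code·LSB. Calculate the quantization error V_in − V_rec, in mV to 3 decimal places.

Step size: 20 V ÷ 2^12 = 4.883 mV.
(V_in − V_low)/LSB = (-2.7700 − (−10))/0.00488281 = 1480.7040 → code 1481 (round).
Code 1481 maps back to (−10) + 1481×0.00488281 V = -2.7685547 V.
V_in − V_rec = -0.00144531 V = -1.445 mV.

-1.445 mV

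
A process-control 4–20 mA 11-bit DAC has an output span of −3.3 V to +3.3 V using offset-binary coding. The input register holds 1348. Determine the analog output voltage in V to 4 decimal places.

LSB = 6.6 V / 2^11 = 3.223 mV.
V_out = (−3.3) + 1348 × 0.00322266 V = 1.04414 V.

1.0441 V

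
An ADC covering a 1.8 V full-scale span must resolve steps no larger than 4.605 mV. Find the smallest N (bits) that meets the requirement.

Number of steps required ≥ 1.8 V / 4.605 mV = 390.88.
Need 2^N ≥ 390.88; 2^8 = 256, 2^9 = 512.
Minimum N = 9.

9 bits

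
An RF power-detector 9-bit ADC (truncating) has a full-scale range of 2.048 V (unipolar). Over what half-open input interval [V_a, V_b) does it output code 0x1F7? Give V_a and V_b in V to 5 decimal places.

LSB = 2.048/2^9 = 4.000 mV.
Code 0x1F7 = 503 decimal.
V_a = V_low + 503·LSB = 2.012 V; V_b = V_low + 504·LSB = 2.016 V.

[2.01200 V, 2.01600 V)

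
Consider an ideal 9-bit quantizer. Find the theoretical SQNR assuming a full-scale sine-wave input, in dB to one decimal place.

55.9 dB

SNR ≈ 6.02·N + 1.76 dB = 6.02·9 + 1.76 = 55.94 dB.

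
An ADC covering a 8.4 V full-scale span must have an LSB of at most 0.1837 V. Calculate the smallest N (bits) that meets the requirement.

6 bits

Number of steps required ≥ 8.4 V / 0.1837 V = 45.73.
Need 2^N ≥ 45.73; 2^5 = 32, 2^6 = 64.
Minimum N = 6.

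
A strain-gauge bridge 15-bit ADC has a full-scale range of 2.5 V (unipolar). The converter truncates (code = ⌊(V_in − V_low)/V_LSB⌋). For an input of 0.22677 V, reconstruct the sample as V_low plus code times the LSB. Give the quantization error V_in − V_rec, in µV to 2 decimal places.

24.39 µV

One LSB is 2.5 V / 32768 = 76.29 µV.
Scaled input = 2972.3197 LSBs, so code = 2972.
V_rec = 0 + 2972·7.62939e-05 = 0.22674561 V.
Error = 0.22677 − 0.22674561 = 2.43945e-05 V = 24.39 µV.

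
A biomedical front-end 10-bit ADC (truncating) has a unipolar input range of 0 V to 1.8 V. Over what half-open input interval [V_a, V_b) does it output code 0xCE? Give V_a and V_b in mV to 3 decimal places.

LSB = 1.8/2^10 = 1.758 mV.
Code 0xCE = 206 decimal.
V_a = V_low + 206·LSB = 0.362109 V; V_b = V_low + 207·LSB = 0.363867 V.

[362.109 mV, 363.867 mV)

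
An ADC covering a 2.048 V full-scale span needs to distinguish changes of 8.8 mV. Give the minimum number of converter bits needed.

8 bits

Number of steps required ≥ 2.048 V / 8.8 mV = 232.73.
Need 2^N ≥ 232.73; 2^7 = 128, 2^8 = 256.
Minimum N = 8.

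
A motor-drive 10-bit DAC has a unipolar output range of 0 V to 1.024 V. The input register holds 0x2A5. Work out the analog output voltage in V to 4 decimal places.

0.6770 V

LSB = 1.024 V / 2^10 = 1.000 mV.
Code 0x2A5 = 677 decimal.
V_out = 0 + 677 × 0.001 V = 0.677 V.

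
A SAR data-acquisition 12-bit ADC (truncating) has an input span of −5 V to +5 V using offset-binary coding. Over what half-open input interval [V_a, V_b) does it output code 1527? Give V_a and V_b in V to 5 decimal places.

[-1.27197 V, -1.26953 V)

LSB = 10/2^12 = 2.441 mV.
V_a = V_low + 1527·LSB = -1.27197 V; V_b = V_low + 1528·LSB = -1.26953 V.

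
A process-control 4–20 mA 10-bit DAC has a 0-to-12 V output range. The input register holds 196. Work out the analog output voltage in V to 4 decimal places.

LSB = 12 V / 2^10 = 11.719 mV.
V_out = 0 + 196 × 0.0117188 V = 2.29688 V.

2.2969 V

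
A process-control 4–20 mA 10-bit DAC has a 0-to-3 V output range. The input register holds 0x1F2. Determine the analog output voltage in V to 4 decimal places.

LSB = 3 V / 2^10 = 2.930 mV.
Code 0x1F2 = 498 decimal.
V_out = 0 + 498 × 0.00292969 V = 1.45898 V.

1.4590 V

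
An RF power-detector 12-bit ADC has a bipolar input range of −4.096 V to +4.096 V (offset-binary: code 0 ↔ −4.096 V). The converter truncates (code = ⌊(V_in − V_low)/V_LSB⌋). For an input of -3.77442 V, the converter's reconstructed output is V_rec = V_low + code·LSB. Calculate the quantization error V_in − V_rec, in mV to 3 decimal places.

LSB = 8.192/2^12 = 2.000 mV.
(-3.77442 − (−4.096))/0.002 = 160.7900; ⌊·⌋ gives code 160.
Code 160 maps back to (−4.096) + 160×0.002 V = -3.776 V.
Difference: 0.00158 V → 1.580 mV.

1.580 mV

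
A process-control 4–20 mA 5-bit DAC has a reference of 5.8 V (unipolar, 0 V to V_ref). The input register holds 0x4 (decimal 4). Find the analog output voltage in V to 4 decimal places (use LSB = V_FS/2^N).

0.7250 V

LSB = 5.8 V / 2^5 = 181.250 mV.
Code 0x4 = 4 decimal.
V_out = 0 + 4 × 0.18125 V = 0.725 V.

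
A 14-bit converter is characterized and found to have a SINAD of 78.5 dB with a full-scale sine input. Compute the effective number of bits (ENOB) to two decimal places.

ENOB = (SINAD − 1.76) / 6.02 = (78.5 − 1.76)/6.02 = 12.748.

12.75 bits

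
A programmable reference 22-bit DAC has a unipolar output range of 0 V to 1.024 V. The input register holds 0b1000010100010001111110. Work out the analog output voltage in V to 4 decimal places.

0.5323 V

LSB = 1.024 V / 2^22 = 0.24 µV.
Code 0b1000010100010001111110 = 2180222 decimal.
V_out = 0 + 2180222 × 2.44141e-07 V = 0.532281 V.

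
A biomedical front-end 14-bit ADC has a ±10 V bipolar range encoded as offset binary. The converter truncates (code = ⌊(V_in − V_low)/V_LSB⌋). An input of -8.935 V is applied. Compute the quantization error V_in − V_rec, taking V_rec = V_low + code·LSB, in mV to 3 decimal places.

One LSB is 20 V / 16384 = 1.221 mV.
(V_in − V_low)/LSB = (-8.935 − (−10))/0.0012207 = 872.4480 → code 872 (floor).
Code 872 maps back to (−10) + 872×0.0012207 V = -8.9355469 V.
V_in − V_rec = 0.000546875 V = 0.547 mV.

0.547 mV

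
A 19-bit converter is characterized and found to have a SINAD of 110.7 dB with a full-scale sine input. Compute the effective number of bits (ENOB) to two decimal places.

ENOB = (SINAD − 1.76) / 6.02 = (110.7 − 1.76)/6.02 = 18.096.

18.10 bits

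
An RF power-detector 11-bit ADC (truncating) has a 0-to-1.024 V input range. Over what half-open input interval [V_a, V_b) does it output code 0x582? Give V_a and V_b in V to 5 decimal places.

[0.70500 V, 0.70550 V)

LSB = 1.024/2^11 = 0.500 mV.
Code 0x582 = 1410 decimal.
V_a = V_low + 1410·LSB = 0.705 V; V_b = V_low + 1411·LSB = 0.7055 V.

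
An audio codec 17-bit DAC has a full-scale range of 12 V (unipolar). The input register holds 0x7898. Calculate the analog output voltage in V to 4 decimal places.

LSB = 12 V / 2^17 = 91.55 µV.
Code 0x7898 = 30872 decimal.
V_out = 0 + 30872 × 9.15527e-05 V = 2.82642 V.

2.8264 V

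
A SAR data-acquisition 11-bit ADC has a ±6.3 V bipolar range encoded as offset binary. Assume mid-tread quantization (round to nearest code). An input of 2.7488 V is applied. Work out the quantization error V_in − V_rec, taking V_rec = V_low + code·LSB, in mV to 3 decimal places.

LSB = 12.6/2^11 = 6.152 mV.
(2.7488 − (−6.3))/0.00615234 = 1470.7891; round gives code 1471.
Code 1471 maps back to (−6.3) + 1471×0.00615234 V = 2.7500977 V.
Error = 2.7488 − 2.7500977 = -0.00129766 V = -1.298 mV.

-1.298 mV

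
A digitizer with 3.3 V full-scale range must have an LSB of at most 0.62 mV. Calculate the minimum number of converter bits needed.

Number of steps required ≥ 3.3 V / 0.62 mV = 5322.58.
Need 2^N ≥ 5322.58; 2^12 = 4096, 2^13 = 8192.
Minimum N = 13.

13 bits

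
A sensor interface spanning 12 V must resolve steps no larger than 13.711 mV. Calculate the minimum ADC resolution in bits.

10 bits

Number of steps required ≥ 12 V / 13.711 mV = 875.21.
Need 2^N ≥ 875.21; 2^9 = 512, 2^10 = 1024.
Minimum N = 10.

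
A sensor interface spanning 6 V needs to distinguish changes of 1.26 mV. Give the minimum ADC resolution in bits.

13 bits

Number of steps required ≥ 6 V / 1.26 mV = 4761.90.
Need 2^N ≥ 4761.90; 2^12 = 4096, 2^13 = 8192.
Minimum N = 13.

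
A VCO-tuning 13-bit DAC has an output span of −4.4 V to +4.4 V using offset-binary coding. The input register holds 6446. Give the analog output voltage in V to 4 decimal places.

2.5244 V

LSB = 8.8 V / 2^13 = 1.074 mV.
V_out = (−4.4) + 6446 × 0.00107422 V = 2.52441 V.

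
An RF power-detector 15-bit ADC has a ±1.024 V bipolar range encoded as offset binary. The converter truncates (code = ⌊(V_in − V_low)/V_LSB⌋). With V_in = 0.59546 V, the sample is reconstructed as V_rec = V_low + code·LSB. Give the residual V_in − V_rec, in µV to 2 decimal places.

22.50 µV

LSB = 2.048/2^15 = 62.50 µV.
(V_in − V_low)/LSB = (0.59546 − (−1.024))/6.25e-05 = 25911.3600 → code 25911 (floor).
Code 25911 maps back to (−1.024) + 25911×6.25e-05 V = 0.5954375 V.
Error = 0.59546 − 0.5954375 = 2.25e-05 V = 22.50 µV.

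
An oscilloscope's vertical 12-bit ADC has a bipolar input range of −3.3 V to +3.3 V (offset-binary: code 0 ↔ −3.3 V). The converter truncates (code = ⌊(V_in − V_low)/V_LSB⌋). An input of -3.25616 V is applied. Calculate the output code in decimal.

Full-scale span = 6.6 V; LSB = 6.6/2^12 = 1.611 mV.
(V_in − V_low)/LSB = (-3.25616 − (−3.3)) / 0.00161133 = 27.207.
So the output code is 27.

code 27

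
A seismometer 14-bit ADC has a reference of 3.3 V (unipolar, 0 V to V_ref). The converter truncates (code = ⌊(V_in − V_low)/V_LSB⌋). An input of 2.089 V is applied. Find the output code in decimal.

code 10371

LSB = 3.3 V / 16384 = 201.42 µV.
Input sits at 10371.568 steps above V_low.
Floor → code 10371.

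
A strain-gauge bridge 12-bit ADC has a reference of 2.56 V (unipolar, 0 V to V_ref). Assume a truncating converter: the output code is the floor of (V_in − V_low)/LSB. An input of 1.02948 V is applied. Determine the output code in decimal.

LSB = 2.56 V / 4096 = 0.625 mV.
(V_in − V_low)/LSB = (1.02948 − 0) / 0.000625 = 1647.168.
Floor → code 1647.

code 1647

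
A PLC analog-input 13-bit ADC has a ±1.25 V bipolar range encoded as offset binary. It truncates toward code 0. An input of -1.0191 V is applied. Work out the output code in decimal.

code 756

LSB = 2.5 V / 8192 = 305.18 µV.
(-1.0191 − (−1.25)) / 0.000305176 = 756.613 LSBs.
Floor → code 756.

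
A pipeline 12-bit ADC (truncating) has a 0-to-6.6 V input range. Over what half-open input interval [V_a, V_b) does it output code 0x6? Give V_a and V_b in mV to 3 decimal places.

[9.668 mV, 11.279 mV)

LSB = 6.6/2^12 = 1.611 mV.
Code 0x6 = 6 decimal.
V_a = V_low + 6·LSB = 0.00966797 V; V_b = V_low + 7·LSB = 0.0112793 V.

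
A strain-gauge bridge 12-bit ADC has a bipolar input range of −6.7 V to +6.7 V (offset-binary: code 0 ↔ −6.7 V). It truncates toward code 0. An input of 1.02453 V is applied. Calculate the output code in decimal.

LSB = 13.4 V / 4096 = 3.271 mV.
(V_in − V_low)/LSB = (1.02453 − (−6.7)) / 0.00327148 = 2361.170.
So the output code is 2361.

code 2361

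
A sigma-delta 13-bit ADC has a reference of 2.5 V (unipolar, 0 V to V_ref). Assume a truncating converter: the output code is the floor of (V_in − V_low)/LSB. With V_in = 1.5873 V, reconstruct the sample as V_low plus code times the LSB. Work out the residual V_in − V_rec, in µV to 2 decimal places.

80.76 µV

Step size: 2.5 V ÷ 2^13 = 305.18 µV.
(V_in − V_low)/LSB = (1.5873 − 0)/0.000305176 = 5201.2646 → code 5201 (floor).
Code 5201 maps back to 0 + 5201×0.000305176 V = 1.5872192 V.
Error = 1.5873 − 1.5872192 = 8.07617e-05 V = 80.76 µV.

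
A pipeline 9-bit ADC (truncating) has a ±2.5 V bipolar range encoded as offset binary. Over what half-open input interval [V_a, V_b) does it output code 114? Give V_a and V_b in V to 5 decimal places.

[-1.38672 V, -1.37695 V)

LSB = 5/2^9 = 9.766 mV.
V_a = V_low + 114·LSB = -1.38672 V; V_b = V_low + 115·LSB = -1.37695 V.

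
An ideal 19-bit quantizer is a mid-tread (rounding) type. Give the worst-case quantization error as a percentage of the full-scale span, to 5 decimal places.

0.00010 %

Rounding → worst-case error = ½ LSB = V_FS/2^20, so 100/1048576 = 9.53674e-05 % of full scale.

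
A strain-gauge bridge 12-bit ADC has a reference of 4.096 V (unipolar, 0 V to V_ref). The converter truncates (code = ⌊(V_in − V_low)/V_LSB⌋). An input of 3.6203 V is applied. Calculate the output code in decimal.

Full-scale span = 4.096 V; LSB = 4.096/2^12 = 1.000 mV.
(3.6203 − 0) / 0.001 = 3620.300 LSBs.
Floor → code 3620.

code 3620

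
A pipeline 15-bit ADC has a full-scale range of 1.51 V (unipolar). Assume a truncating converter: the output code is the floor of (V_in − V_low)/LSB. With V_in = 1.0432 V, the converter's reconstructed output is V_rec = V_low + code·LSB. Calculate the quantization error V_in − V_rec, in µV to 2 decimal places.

Step size: 1.51 V ÷ 2^15 = 46.08 µV.
Scaled input = 22638.1309 LSBs, so code = 22638.
Reconstructed: 1.043194 V.
V_in − V_rec = 6.03027e-06 V = 6.03 µV.

6.03 µV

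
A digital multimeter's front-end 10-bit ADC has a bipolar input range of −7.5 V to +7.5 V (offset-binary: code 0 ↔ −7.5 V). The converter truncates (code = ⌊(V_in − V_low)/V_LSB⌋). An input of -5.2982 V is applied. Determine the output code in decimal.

code 150

LSB = 15 V / 1024 = 14.648 mV.
Input sits at 150.310 steps above V_low.
⌊·⌋(150.310) = 150.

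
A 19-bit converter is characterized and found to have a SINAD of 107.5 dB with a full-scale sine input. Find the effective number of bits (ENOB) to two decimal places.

ENOB = (SINAD − 1.76) / 6.02 = (107.5 − 1.76)/6.02 = 17.565.

17.56 bits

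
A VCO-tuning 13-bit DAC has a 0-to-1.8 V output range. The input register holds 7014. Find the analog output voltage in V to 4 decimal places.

1.5412 V

LSB = 1.8 V / 2^13 = 219.73 µV.
V_out = 0 + 7014 × 0.000219727 V = 1.54116 V.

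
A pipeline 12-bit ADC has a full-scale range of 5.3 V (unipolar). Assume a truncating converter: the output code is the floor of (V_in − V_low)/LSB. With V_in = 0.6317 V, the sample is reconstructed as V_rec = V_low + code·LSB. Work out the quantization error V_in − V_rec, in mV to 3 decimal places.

0.255 mV

One LSB is 5.3 V / 4096 = 1.294 mV.
(V_in − V_low)/LSB = (0.6317 − 0)/0.00129395 = 488.1968 → code 488 (floor).
Code 488 maps back to 0 + 488×0.00129395 V = 0.63144531 V.
Error = 0.6317 − 0.63144531 = 0.000254687 V = 0.255 mV.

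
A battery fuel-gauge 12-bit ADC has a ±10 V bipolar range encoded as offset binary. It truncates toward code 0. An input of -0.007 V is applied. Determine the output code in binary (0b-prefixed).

Full-scale span = 20 V; LSB = 20/2^12 = 4.883 mV.
(-0.007 − (−10)) / 0.00488281 = 2046.566 LSBs.
Floor → code 2046.
In binary (0b-prefixed): 0b11111111110.

code 0b11111111110 (decimal 2046)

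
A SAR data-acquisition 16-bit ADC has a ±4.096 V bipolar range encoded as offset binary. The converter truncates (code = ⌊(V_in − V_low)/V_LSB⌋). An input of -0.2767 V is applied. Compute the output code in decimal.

With 65536 levels over 8.192 V, one step is 125.00 µV.
(V_in − V_low)/LSB = (-0.2767 − (−4.096)) / 0.000125 = 30554.400.
⌊·⌋(30554.400) = 30554.

code 30554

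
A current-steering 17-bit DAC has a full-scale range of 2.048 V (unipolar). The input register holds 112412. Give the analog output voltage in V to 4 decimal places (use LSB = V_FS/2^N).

LSB = 2.048 V / 2^17 = 15.62 µV.
V_out = 0 + 112412 × 1.5625e-05 V = 1.75644 V.

1.7564 V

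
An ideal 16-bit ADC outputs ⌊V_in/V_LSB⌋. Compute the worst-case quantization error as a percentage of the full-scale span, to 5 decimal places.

Truncating → worst-case error = 1 LSB = V_FS/2^16, so 100/65536 = 0.00152588 % of full scale.

0.00153 %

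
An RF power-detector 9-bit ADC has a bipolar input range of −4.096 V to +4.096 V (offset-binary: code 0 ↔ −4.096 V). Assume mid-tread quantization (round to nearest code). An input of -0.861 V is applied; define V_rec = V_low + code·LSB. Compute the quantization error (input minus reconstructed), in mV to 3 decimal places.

3.000 mV

LSB = 8.192/2^9 = 16.000 mV.
(-0.861 − (−4.096))/0.016 = 202.1875; round gives code 202.
V_rec = (−4.096) + 202·0.016 = -0.864 V.
Error = -0.861 − (−0.864) = 0.003 V = 3.000 mV.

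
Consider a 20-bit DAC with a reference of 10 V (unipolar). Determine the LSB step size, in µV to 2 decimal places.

Full-scale span = 10 V.
LSB = 10 / 2^20 = 10 / 1048576 = 9.53674e-06 V = 9.54 µV.

9.54 µV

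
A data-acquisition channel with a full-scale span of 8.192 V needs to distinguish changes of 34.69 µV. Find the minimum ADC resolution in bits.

18 bits

Number of steps required ≥ 8.192 V / 34.69 µV = 236148.75.
Need 2^N ≥ 236148.75; 2^17 = 131072, 2^18 = 262144.
Minimum N = 18.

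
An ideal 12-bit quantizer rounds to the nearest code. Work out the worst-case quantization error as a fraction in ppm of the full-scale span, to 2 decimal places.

122.07 ppm

Rounding → worst-case error = ½ LSB = V_FS/2^13, so 1e+06/8192 = 122.07 ppm of full scale.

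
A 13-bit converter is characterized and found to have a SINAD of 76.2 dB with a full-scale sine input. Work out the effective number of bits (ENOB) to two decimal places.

ENOB = (SINAD − 1.76) / 6.02 = (76.2 − 1.76)/6.02 = 12.365.

12.37 bits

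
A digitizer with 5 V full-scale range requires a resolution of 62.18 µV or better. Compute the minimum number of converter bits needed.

17 bits

Number of steps required ≥ 5 V / 62.18 µV = 80411.71.
Need 2^N ≥ 80411.71; 2^16 = 65536, 2^17 = 131072.
Minimum N = 17.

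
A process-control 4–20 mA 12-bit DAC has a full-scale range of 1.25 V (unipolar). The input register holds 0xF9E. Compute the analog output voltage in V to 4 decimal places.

LSB = 1.25 V / 2^12 = 305.18 µV.
Code 0xF9E = 3998 decimal.
V_out = 0 + 3998 × 0.000305176 V = 1.22009 V.

1.2201 V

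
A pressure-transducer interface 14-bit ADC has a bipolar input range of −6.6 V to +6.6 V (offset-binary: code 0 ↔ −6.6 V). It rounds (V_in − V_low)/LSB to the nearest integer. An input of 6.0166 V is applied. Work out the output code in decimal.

LSB = 13.2 V / 16384 = 0.806 mV.
(6.0166 − (−6.6)) / 0.000805664 = 15659.877 LSBs.
Round → code 15660.

code 15660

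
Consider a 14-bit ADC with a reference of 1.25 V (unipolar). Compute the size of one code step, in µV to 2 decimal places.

76.29 µV

Full-scale span = 1.25 V.
LSB = 1.25 / 2^14 = 1.25 / 16384 = 7.62939e-05 V = 76.29 µV.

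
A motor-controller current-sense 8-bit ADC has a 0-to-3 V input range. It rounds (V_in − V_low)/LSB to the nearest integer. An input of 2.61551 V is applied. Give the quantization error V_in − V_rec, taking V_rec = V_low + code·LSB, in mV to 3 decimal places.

2.229 mV

One LSB is 3 V / 256 = 11.719 mV.
(V_in − V_low)/LSB = (2.61551 − 0)/0.0117188 = 223.1902 → code 223 (round).
Code 223 maps back to 0 + 223×0.0117188 V = 2.6132812 V.
Error = 2.61551 − 2.6132812 = 0.00222875 V = 2.229 mV.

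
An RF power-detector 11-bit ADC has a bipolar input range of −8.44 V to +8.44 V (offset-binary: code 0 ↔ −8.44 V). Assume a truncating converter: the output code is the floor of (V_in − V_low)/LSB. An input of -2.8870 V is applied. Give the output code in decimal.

LSB = 16.88 V / 2048 = 8.242 mV.
(V_in − V_low)/LSB = (-2.8870 − (−8.44)) / 0.00824219 = 673.729.
⌊·⌋(673.729) = 673.

code 673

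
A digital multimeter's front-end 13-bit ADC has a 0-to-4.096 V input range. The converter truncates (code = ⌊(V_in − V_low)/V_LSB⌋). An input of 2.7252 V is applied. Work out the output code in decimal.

LSB = 4.096 V / 8192 = 0.500 mV.
(V_in − V_low)/LSB = (2.7252 − 0) / 0.0005 = 5450.400.
Floor → code 5450.

code 5450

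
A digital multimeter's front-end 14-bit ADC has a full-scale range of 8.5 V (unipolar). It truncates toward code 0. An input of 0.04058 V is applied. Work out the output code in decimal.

code 78

LSB = 8.5 V / 16384 = 0.519 mV.
(0.04058 − 0) / 0.000518799 = 78.219 LSBs.
⌊·⌋(78.219) = 78.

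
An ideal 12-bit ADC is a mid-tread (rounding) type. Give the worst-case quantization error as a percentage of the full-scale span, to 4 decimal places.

0.0122 %

Rounding → worst-case error = ½ LSB = V_FS/2^13, so 100/8192 = 0.012207 % of full scale.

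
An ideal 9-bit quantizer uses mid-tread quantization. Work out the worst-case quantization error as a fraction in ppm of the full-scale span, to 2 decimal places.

Rounding → worst-case error = ½ LSB = V_FS/2^10, so 1e+06/1024 = 976.562 ppm of full scale.

976.56 ppm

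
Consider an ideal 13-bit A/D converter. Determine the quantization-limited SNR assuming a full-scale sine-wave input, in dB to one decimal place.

80.0 dB

SNR ≈ 6.02·N + 1.76 dB = 6.02·13 + 1.76 = 80.02 dB.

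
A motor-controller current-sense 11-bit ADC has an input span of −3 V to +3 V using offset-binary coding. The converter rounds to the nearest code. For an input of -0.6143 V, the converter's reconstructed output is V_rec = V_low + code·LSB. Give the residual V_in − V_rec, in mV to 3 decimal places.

0.934 mV

One LSB is 6 V / 2048 = 2.930 mV.
(V_in − V_low)/LSB = (-0.6143 − (−3))/0.00292969 = 814.3189 → code 814 (round).
Reconstructed: -0.61523438 V.
Error = -0.6143 − (−0.61523438) = 0.000934375 V = 0.934 mV.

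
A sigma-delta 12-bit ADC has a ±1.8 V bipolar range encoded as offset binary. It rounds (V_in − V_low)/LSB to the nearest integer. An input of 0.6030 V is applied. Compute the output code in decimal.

code 2734

LSB = 3.6 V / 4096 = 0.879 mV.
(V_in − V_low)/LSB = (0.6030 − (−1.8)) / 0.000878906 = 2734.080.
Round → code 2734.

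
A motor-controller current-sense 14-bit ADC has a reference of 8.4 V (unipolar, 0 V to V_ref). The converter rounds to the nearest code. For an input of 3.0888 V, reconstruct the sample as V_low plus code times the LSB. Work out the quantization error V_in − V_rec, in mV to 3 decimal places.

-0.189 mV

Step size: 8.4 V ÷ 2^14 = 0.513 mV.
Scaled input = 6024.6309 LSBs, so code = 6025.
Code 6025 maps back to 0 + 6025×0.000512695 V = 3.0889893 V.
V_in − V_rec = -0.000189258 V = -0.189 mV.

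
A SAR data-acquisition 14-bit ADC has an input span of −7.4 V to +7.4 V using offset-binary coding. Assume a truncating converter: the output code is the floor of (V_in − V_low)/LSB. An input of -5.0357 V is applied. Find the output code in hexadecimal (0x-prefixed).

code 0xA39 (decimal 2617)

Full-scale span = 14.8 V; LSB = 14.8/2^14 = 0.903 mV.
(-5.0357 − (−7.4)) / 0.00090332 = 2617.344 LSBs.
Floor → code 2617.
In hexadecimal (0x-prefixed): 0xA39.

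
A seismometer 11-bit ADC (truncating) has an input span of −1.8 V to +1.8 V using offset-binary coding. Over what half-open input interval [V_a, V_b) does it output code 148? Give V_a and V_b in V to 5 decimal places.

[-1.53984 V, -1.53809 V)

LSB = 3.6/2^11 = 1.758 mV.
V_a = V_low + 148·LSB = -1.53984 V; V_b = V_low + 149·LSB = -1.53809 V.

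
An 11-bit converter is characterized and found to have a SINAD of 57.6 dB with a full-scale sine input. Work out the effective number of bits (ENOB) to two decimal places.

9.28 bits

ENOB = (SINAD − 1.76) / 6.02 = (57.6 − 1.76)/6.02 = 9.276.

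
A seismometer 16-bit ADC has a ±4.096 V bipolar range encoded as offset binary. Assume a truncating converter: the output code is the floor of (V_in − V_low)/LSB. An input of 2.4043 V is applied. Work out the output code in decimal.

code 52002

Full-scale span = 8.192 V; LSB = 8.192/2^16 = 125.00 µV.
Input sits at 52002.400 steps above V_low.
Floor → code 52002.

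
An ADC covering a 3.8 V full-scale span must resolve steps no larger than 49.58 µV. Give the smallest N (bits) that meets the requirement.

17 bits

Number of steps required ≥ 3.8 V / 49.58 µV = 76643.81.
Need 2^N ≥ 76643.81; 2^16 = 65536, 2^17 = 131072.
Minimum N = 17.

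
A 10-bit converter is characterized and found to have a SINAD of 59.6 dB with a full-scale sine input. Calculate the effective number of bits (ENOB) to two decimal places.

9.61 bits

ENOB = (SINAD − 1.76) / 6.02 = (59.6 − 1.76)/6.02 = 9.608.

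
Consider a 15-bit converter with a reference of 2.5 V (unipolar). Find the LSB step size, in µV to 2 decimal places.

Full-scale span = 2.5 V.
LSB = 2.5 / 2^15 = 2.5 / 32768 = 7.62939e-05 V = 76.29 µV.

76.29 µV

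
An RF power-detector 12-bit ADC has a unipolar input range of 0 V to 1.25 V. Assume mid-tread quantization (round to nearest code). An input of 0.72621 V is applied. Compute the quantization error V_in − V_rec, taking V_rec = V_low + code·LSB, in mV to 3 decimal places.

-0.108 mV

LSB = 1.25/2^12 = 305.18 µV.
(V_in − V_low)/LSB = (0.72621 − 0)/0.000305176 = 2379.6449 → code 2380 (round).
V_rec = 0 + 2380·0.000305176 = 0.72631836 V.
V_in − V_rec = -0.000108359 V = -0.108 mV.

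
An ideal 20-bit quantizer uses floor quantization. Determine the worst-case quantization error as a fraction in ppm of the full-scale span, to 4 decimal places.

Truncating → worst-case error = 1 LSB = V_FS/2^20, so 1e+06/1048576 = 0.953674 ppm of full scale.

0.9537 ppm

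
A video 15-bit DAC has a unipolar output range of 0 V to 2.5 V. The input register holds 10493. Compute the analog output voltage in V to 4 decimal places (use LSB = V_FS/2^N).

LSB = 2.5 V / 2^15 = 76.29 µV.
V_out = 0 + 10493 × 7.62939e-05 V = 0.800552 V.

0.8006 V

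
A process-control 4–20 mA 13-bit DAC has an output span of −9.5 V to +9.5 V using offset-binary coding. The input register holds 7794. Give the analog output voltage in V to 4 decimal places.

LSB = 19 V / 2^13 = 2.319 mV.
V_out = (−9.5) + 7794 × 0.00231934 V = 8.5769 V.

8.5769 V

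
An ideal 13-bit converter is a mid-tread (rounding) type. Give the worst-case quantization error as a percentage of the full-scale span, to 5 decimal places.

Rounding → worst-case error = ½ LSB = V_FS/2^14, so 100/16384 = 0.00610352 % of full scale.

0.00610 %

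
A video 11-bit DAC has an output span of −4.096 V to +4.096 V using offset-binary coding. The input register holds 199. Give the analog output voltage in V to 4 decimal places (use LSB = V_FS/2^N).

LSB = 8.192 V / 2^11 = 4.000 mV.
V_out = (−4.096) + 199 × 0.004 V = -3.3 V.

-3.3000 V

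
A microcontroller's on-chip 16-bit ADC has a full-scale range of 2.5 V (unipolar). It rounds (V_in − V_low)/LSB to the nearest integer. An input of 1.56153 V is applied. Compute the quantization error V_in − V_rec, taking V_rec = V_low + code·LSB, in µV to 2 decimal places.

-16.33 µV

LSB = 2.5/2^16 = 38.15 µV.
Scaled input = 40934.5720 LSBs, so code = 40935.
V_rec = 0 + 40935·3.8147e-05 = 1.5615463 V.
Error = 1.56153 − 1.5615463 = -1.63257e-05 V = -16.33 µV.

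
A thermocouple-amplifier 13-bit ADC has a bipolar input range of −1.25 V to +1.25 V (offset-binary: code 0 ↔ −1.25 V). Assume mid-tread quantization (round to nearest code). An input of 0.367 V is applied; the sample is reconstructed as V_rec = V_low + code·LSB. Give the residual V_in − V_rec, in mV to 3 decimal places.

-0.126 mV

LSB = 2.5/2^13 = 305.18 µV.
Scaled input = 5298.5856 LSBs, so code = 5299.
Reconstructed: 0.36712646 V.
Difference: -0.000126465 V → -0.126 mV.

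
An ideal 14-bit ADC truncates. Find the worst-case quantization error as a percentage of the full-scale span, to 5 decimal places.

0.00610 %

Truncating → worst-case error = 1 LSB = V_FS/2^14, so 100/16384 = 0.00610352 % of full scale.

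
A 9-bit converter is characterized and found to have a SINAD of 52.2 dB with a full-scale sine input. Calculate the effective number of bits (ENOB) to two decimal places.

8.38 bits

ENOB = (SINAD − 1.76) / 6.02 = (52.2 − 1.76)/6.02 = 8.379.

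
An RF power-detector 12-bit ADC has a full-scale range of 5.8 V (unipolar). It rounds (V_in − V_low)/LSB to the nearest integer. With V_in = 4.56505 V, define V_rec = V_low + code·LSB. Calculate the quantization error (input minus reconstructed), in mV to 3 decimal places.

One LSB is 5.8 V / 4096 = 1.416 mV.
Scaled input = 3223.8698 LSBs, so code = 3224.
Code 3224 maps back to 0 + 3224×0.00141602 V = 4.5652344 V.
Error = 4.56505 − 4.5652344 = -0.000184375 V = -0.184 mV.

-0.184 mV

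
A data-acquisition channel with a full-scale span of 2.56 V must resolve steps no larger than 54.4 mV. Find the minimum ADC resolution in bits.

Number of steps required ≥ 2.56 V / 54.4 mV = 47.06.
Need 2^N ≥ 47.06; 2^5 = 32, 2^6 = 64.
Minimum N = 6.

6 bits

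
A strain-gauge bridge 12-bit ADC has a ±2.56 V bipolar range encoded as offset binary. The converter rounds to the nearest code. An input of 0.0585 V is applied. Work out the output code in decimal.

code 2095

With 4096 levels over 5.12 V, one step is 1.250 mV.
(0.0585 − (−2.56)) / 0.00125 = 2094.800 LSBs.
round(2094.800) = 2095.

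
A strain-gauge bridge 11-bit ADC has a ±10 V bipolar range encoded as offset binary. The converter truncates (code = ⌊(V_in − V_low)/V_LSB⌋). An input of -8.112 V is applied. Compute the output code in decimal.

LSB = 20 V / 2048 = 9.766 mV.
Input sits at 193.331 steps above V_low.
So the output code is 193.

code 193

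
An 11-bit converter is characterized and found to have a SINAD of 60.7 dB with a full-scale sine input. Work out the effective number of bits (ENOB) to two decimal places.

9.79 bits

ENOB = (SINAD − 1.76) / 6.02 = (60.7 − 1.76)/6.02 = 9.791.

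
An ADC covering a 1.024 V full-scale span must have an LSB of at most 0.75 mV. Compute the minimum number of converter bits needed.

11 bits

Number of steps required ≥ 1.024 V / 0.75 mV = 1365.33.
Need 2^N ≥ 1365.33; 2^10 = 1024, 2^11 = 2048.
Minimum N = 11.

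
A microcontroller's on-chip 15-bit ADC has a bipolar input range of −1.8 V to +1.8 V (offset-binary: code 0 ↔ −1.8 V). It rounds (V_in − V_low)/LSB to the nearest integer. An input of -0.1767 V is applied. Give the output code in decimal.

LSB = 3.6 V / 32768 = 109.86 µV.
(V_in − V_low)/LSB = (-0.1767 − (−1.8)) / 0.000109863 = 14775.637.
So the output code is 14776.

code 14776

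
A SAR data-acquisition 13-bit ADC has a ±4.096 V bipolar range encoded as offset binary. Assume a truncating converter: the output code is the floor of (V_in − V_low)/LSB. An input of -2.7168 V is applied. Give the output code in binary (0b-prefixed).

code 0b10101100011 (decimal 1379)

Full-scale span = 8.192 V; LSB = 8.192/2^13 = 1.000 mV.
(V_in − V_low)/LSB = (-2.7168 − (−4.096)) / 0.001 = 1379.200.
⌊·⌋(1379.200) = 1379.
In binary (0b-prefixed): 0b10101100011.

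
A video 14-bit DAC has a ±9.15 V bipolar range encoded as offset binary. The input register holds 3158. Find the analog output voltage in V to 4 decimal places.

-5.6227 V

LSB = 18.3 V / 2^14 = 1.117 mV.
V_out = (−9.15) + 3158 × 0.00111694 V = -5.62269 V.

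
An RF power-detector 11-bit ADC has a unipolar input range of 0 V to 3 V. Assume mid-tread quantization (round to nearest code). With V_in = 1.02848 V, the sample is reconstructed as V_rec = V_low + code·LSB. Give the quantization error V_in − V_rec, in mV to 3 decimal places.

0.160 mV

Step size: 3 V ÷ 2^11 = 1.465 mV.
(V_in − V_low)/LSB = (1.02848 − 0)/0.00146484 = 702.1090 → code 702 (round).
Code 702 maps back to 0 + 702×0.00146484 V = 1.0283203 V.
Error = 1.02848 − 1.0283203 = 0.000159687 V = 0.160 mV.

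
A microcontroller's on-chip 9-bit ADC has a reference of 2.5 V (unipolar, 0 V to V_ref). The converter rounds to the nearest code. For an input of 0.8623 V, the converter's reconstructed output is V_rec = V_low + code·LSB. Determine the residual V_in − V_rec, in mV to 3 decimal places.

One LSB is 2.5 V / 512 = 4.883 mV.
(V_in − V_low)/LSB = (0.8623 − 0)/0.00488281 = 176.5990 → code 177 (round).
V_rec = 0 + 177·0.00488281 = 0.86425781 V.
V_in − V_rec = -0.00195781 V = -1.958 mV.

-1.958 mV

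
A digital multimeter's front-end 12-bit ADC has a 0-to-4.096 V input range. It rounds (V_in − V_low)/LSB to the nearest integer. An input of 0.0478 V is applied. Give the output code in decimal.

code 48

LSB = 4.096 V / 4096 = 1.000 mV.
(0.0478 − 0) / 0.001 = 47.800 LSBs.
round(47.800) = 48.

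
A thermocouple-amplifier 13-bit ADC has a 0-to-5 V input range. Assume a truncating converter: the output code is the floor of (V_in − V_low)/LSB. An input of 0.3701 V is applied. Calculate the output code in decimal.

With 8192 levels over 5 V, one step is 0.610 mV.
Input sits at 606.372 steps above V_low.
So the output code is 606.

code 606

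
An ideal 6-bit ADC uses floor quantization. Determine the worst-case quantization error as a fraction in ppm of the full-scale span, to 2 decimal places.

Truncating → worst-case error = 1 LSB = V_FS/2^6, so 1e+06/64 = 15625 ppm of full scale.

15625.00 ppm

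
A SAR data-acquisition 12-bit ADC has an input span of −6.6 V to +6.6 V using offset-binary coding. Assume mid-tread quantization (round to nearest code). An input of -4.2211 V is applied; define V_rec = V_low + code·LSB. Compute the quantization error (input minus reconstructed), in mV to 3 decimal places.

LSB = 13.2/2^12 = 3.223 mV.
(V_in − V_low)/LSB = (-4.2211 − (−6.6))/0.00322266 = 738.1799 → code 738 (round).
Reconstructed: -4.2216797 V.
Error = -4.2211 − (−4.2216797) = 0.000579688 V = 0.580 mV.

0.580 mV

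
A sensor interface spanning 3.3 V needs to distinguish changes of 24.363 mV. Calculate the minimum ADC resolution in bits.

Number of steps required ≥ 3.3 V / 24.363 mV = 135.45.
Need 2^N ≥ 135.45; 2^7 = 128, 2^8 = 256.
Minimum N = 8.

8 bits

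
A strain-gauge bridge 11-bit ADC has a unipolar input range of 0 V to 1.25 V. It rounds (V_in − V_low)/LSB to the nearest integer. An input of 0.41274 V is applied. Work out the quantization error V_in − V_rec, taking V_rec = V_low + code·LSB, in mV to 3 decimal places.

One LSB is 1.25 V / 2048 = 0.610 mV.
Scaled input = 676.2332 LSBs, so code = 676.
V_rec = 0 + 676·0.000610352 = 0.41259766 V.
Difference: 0.000142344 V → 0.142 mV.

0.142 mV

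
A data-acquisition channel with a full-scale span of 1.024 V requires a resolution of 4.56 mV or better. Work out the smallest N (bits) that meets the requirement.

Number of steps required ≥ 1.024 V / 4.56 mV = 224.56.
Need 2^N ≥ 224.56; 2^7 = 128, 2^8 = 256.
Minimum N = 8.

8 bits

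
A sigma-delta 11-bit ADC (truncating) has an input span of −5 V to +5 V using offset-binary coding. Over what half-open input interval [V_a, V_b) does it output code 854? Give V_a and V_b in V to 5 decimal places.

[-0.83008 V, -0.82520 V)

LSB = 10/2^11 = 4.883 mV.
V_a = V_low + 854·LSB = -0.830078 V; V_b = V_low + 855·LSB = -0.825195 V.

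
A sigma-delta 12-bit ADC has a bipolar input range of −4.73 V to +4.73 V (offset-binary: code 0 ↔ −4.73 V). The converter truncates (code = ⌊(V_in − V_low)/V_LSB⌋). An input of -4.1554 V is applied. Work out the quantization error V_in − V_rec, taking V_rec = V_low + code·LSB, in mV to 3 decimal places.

LSB = 9.46/2^12 = 2.310 mV.
(V_in − V_low)/LSB = (-4.1554 − (−4.73))/0.00230957 = 248.7909 → code 248 (floor).
Reconstructed: -4.1572266 V.
V_in − V_rec = 0.00182656 V = 1.827 mV.

1.827 mV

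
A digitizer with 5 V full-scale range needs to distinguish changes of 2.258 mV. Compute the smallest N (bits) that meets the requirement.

12 bits

Number of steps required ≥ 5 V / 2.258 mV = 2214.35.
Need 2^N ≥ 2214.35; 2^11 = 2048, 2^12 = 4096.
Minimum N = 12.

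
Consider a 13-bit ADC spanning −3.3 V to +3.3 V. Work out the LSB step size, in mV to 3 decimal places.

0.806 mV

Full-scale span = 6.6 V.
LSB = 6.6 / 2^13 = 6.6 / 8192 = 0.000805664 V = 0.806 mV.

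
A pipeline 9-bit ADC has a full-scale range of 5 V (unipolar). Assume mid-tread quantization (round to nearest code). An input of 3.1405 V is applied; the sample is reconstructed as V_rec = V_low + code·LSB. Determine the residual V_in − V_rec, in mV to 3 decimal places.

-4.031 mV

Step size: 5 V ÷ 2^9 = 9.766 mV.
(3.1405 − 0)/0.00976562 = 321.5872; round gives code 322.
V_rec = 0 + 322·0.00976562 = 3.1445312 V.
V_in − V_rec = -0.00403125 V = -4.031 mV.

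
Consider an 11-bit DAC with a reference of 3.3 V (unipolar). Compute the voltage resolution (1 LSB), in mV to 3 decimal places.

Full-scale span = 3.3 V.
LSB = 3.3 / 2^11 = 3.3 / 2048 = 0.00161133 V = 1.611 mV.

1.611 mV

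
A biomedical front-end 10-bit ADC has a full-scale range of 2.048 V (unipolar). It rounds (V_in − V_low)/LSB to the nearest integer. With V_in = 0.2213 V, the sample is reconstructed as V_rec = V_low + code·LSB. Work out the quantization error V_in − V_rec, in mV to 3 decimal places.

LSB = 2.048/2^10 = 2.000 mV.
Scaled input = 110.6500 LSBs, so code = 111.
Reconstructed: 0.222 V.
Error = 0.2213 − 0.222 = -0.0007 V = -0.700 mV.

-0.700 mV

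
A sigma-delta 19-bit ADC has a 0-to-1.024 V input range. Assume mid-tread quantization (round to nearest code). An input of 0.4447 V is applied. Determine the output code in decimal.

LSB = 1.024 V / 524288 = 1.95 µV.
Input sits at 227686.400 steps above V_low.
So the output code is 227686.

code 227686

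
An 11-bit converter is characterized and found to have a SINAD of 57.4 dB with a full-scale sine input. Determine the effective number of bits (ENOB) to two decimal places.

9.24 bits

ENOB = (SINAD − 1.76) / 6.02 = (57.4 − 1.76)/6.02 = 9.243.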